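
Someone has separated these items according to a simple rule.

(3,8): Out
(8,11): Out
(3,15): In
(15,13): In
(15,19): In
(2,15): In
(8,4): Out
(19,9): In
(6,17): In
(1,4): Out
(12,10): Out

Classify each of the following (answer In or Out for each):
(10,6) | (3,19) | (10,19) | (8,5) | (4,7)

Out, In, In, Out, Out

Every 'In' example satisfies: max ≥ 13. None of the 'Out' examples do.
(10,6): max 10 — fails this test, so Out.
(3,19): max 19 — fits, so In.
(10,19): max 19 — fits, so In.
(8,5): max 8 — fails this test, so Out.
(4,7): max 7 — fails this test, so Out.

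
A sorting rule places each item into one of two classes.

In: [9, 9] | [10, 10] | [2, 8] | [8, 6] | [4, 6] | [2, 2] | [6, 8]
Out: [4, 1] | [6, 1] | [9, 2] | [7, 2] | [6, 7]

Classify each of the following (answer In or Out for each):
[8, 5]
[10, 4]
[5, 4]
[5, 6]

The pattern is that an item is 'In' exactly when: sum is even.
[8, 5]: 8+5 = 13, doesn't match → Out.
[10, 4]: 10+4 = 14, passes → In.
[5, 4]: 5+4 = 9, doesn't match → Out.
[5, 6]: 5+6 = 11, doesn't match → Out.

Out, In, Out, Out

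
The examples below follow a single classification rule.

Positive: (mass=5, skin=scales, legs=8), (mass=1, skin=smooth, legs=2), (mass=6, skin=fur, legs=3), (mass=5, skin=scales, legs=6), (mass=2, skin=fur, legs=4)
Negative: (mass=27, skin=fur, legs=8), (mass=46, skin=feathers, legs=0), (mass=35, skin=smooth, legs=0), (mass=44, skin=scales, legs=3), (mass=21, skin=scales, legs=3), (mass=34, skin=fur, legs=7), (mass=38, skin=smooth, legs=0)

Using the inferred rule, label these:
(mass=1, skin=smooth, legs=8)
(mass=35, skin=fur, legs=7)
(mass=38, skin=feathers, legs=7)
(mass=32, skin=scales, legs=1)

The common property of the 'Positive' items is: mass ≤ 6. No 'Negative' item has it.
Positive: (mass=1, skin=smooth, legs=8), since mass = 1. Negative: (mass=35, skin=fur, legs=7), since mass = 35. Negative: (mass=38, skin=feathers, legs=7), since mass = 38. Negative: (mass=32, skin=scales, legs=1), since mass = 32.

Positive, Negative, Negative, Negative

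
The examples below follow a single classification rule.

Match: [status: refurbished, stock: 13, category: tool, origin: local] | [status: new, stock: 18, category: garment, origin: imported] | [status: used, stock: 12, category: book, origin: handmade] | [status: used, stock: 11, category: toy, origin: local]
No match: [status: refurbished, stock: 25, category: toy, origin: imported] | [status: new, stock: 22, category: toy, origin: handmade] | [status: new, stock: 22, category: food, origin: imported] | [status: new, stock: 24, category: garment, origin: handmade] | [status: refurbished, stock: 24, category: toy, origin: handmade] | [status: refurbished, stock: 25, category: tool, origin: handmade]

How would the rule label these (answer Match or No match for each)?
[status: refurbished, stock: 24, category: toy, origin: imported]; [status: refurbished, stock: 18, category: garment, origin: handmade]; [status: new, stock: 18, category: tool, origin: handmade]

The classifier is using: stock ≤ 18.
[status: refurbished, stock: 24, category: toy, origin: imported] — stock = 24, hence No match.
[status: refurbished, stock: 18, category: garment, origin: handmade] — stock = 18, hence Match.
[status: new, stock: 18, category: tool, origin: handmade] — stock = 18, hence Match.

No match, Match, Match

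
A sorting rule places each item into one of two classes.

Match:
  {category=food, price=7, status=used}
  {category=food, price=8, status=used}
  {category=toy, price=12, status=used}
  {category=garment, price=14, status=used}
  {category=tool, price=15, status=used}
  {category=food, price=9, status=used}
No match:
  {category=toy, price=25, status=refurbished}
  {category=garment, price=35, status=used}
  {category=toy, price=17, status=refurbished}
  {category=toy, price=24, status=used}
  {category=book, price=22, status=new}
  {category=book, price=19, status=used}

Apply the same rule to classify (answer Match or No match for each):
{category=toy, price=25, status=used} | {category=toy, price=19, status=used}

No match, No match

'Match' ⟺ price ≤ 15.
{category=toy, price=25, status=used}: No match (price = 25).
{category=toy, price=19, status=used}: No match (price = 19).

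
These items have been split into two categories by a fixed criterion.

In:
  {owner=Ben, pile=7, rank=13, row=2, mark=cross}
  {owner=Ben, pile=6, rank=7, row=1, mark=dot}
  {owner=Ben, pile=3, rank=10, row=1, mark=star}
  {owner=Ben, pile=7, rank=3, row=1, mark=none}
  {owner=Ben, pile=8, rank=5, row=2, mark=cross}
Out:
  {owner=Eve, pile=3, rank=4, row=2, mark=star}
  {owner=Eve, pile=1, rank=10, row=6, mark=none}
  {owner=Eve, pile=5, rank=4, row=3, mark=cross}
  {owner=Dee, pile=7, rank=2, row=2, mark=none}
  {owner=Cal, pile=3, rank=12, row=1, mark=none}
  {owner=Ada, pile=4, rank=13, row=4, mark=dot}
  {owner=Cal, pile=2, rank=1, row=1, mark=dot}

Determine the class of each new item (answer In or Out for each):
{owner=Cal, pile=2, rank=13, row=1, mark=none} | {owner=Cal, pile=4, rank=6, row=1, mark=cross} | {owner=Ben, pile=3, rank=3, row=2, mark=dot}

Out, Out, In

The simplest hypothesis consistent with all the labels is: owner is Ben.
{owner=Cal, pile=2, rank=13, row=1, mark=none} — owner is Cal, hence Out.
{owner=Cal, pile=4, rank=6, row=1, mark=cross} — owner is Cal, hence Out.
{owner=Ben, pile=3, rank=3, row=2, mark=dot} — owner is Ben, hence In.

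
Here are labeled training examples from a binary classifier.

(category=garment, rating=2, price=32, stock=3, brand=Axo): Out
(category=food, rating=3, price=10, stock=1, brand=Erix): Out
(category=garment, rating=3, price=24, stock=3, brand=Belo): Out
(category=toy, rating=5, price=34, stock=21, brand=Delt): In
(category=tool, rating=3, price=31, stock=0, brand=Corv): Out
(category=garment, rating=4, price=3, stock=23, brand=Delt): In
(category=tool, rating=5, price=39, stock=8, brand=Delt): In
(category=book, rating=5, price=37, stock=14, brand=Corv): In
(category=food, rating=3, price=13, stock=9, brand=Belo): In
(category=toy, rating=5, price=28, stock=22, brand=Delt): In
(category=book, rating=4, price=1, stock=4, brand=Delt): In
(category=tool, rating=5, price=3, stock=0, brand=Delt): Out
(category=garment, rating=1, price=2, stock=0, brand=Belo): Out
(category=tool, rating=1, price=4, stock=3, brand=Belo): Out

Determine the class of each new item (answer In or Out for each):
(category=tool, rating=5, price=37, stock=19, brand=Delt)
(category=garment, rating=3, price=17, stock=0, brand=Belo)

The common property of the 'In' items is: stock ≥ 4. No 'Out' item has it.
(category=tool, rating=5, price=37, stock=19, brand=Delt): In (stock = 19). (category=garment, rating=3, price=17, stock=0, brand=Belo): Out (stock = 0).

In, Out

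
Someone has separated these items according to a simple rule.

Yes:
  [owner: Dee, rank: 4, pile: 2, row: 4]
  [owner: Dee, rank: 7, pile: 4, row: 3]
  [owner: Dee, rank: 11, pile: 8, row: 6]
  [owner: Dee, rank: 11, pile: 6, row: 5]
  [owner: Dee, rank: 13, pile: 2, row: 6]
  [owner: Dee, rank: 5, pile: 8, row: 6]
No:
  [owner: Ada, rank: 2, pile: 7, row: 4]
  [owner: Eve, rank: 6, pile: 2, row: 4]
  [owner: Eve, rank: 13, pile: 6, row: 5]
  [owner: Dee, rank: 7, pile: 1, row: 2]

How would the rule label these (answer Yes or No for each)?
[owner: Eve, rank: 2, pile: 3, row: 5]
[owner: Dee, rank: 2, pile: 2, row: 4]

The rule appears to be: owner is Dee AND row ≥ 3.
[owner: Eve, rank: 2, pile: 3, row: 5]: owner is Eve, row = 5, doesn't match → No.
[owner: Dee, rank: 2, pile: 2, row: 4]: owner is Dee, row = 4, fits → Yes.

No, Yes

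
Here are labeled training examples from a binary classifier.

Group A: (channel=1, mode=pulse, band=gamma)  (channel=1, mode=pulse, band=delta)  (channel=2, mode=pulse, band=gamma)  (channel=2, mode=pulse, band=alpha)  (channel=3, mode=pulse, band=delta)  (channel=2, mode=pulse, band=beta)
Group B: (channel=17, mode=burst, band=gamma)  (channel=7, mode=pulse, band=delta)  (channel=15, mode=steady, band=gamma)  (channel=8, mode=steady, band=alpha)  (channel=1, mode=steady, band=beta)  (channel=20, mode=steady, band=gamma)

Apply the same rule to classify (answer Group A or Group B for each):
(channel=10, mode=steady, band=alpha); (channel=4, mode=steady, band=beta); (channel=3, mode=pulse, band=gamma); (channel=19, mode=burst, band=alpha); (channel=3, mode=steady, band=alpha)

Rule: mode is pulse AND channel ≤ 3. This holds for each 'Group A' example and fails for each 'Group B' one.
(channel=10, mode=steady, band=alpha): mode is steady, channel = 10, does not pass → Group B. (channel=4, mode=steady, band=beta): mode is steady, channel = 4, does not pass → Group B. (channel=3, mode=pulse, band=gamma): mode is pulse, channel = 3, qualifies → Group A. (channel=19, mode=burst, band=alpha): mode is burst, channel = 19, does not pass → Group B. (channel=3, mode=steady, band=alpha): mode is steady, channel = 3, does not pass → Group B.

Group B, Group B, Group A, Group B, Group B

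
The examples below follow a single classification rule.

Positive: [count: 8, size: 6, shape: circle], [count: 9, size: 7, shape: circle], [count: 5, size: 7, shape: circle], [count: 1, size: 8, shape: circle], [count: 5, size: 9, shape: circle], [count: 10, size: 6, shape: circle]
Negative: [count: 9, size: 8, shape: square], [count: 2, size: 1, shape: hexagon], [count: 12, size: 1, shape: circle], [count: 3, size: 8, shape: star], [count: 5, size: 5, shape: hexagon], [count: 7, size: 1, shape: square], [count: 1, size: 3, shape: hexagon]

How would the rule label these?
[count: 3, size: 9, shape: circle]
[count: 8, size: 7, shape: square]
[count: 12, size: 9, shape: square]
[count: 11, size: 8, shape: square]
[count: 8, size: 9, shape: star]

Positive, Negative, Negative, Negative, Negative

The simplest hypothesis consistent with all the labels is: shape is circle AND size ≥ 3.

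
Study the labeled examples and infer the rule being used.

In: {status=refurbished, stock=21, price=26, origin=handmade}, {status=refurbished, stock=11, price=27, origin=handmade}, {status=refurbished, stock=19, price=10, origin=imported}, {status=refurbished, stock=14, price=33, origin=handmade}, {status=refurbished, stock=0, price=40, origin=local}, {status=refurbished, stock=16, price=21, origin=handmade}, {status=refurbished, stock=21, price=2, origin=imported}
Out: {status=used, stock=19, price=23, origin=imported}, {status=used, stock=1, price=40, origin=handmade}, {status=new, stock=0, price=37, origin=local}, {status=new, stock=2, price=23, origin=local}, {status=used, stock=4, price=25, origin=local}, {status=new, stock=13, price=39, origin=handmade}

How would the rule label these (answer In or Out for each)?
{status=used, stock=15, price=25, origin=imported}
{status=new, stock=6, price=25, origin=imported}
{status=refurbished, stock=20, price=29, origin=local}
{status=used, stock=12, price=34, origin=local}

Out, Out, In, Out

Every 'In' example satisfies: status is refurbished. None of the 'Out' examples do.
{status=used, stock=15, price=25, origin=imported}: Out (status is used). {status=new, stock=6, price=25, origin=imported}: Out (status is new). {status=refurbished, stock=20, price=29, origin=local}: In (status is refurbished). {status=used, stock=12, price=34, origin=local}: Out (status is used).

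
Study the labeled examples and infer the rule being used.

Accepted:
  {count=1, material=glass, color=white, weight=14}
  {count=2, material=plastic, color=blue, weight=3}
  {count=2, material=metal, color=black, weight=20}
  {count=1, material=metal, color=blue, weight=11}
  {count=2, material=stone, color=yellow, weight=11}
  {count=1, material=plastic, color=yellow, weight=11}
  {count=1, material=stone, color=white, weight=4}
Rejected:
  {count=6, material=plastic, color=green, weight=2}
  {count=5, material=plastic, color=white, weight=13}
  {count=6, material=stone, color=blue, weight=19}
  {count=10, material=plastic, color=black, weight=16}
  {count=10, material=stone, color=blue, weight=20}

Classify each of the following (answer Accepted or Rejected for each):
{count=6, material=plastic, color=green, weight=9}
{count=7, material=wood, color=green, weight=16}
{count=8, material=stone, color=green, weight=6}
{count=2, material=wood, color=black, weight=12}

Rejected, Rejected, Rejected, Accepted

The classifier is using: count ≤ 2.
Rejected: {count=6, material=plastic, color=green, weight=9}, since count = 6.
Rejected: {count=7, material=wood, color=green, weight=16}, since count = 7.
Rejected: {count=8, material=stone, color=green, weight=6}, since count = 8.
Accepted: {count=2, material=wood, color=black, weight=12}, since count = 2.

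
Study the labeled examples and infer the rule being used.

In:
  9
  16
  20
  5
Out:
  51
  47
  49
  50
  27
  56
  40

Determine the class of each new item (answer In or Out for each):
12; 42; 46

In, Out, Out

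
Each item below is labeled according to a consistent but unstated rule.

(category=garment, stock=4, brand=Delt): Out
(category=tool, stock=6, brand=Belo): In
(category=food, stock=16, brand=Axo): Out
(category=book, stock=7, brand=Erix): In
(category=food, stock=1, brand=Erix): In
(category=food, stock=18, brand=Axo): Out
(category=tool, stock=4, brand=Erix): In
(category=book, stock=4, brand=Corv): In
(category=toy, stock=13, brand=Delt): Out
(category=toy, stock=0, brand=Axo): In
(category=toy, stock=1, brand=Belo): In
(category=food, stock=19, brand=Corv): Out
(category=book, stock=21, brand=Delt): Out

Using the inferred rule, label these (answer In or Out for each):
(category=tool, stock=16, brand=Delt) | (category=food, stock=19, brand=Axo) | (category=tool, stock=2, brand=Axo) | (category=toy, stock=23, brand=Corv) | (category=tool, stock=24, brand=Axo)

One predicate separates the groups cleanly: brand is not Delt AND stock ≤ 7.
(category=tool, stock=16, brand=Delt) → brand is Delt, stock = 16 → Out.
(category=food, stock=19, brand=Axo) → brand is Axo, stock = 19 → Out.
(category=tool, stock=2, brand=Axo) → brand is Axo, stock = 2 → In.
(category=toy, stock=23, brand=Corv) → brand is Corv, stock = 23 → Out.
(category=tool, stock=24, brand=Axo) → brand is Axo, stock = 24 → Out.

Out, Out, In, Out, Out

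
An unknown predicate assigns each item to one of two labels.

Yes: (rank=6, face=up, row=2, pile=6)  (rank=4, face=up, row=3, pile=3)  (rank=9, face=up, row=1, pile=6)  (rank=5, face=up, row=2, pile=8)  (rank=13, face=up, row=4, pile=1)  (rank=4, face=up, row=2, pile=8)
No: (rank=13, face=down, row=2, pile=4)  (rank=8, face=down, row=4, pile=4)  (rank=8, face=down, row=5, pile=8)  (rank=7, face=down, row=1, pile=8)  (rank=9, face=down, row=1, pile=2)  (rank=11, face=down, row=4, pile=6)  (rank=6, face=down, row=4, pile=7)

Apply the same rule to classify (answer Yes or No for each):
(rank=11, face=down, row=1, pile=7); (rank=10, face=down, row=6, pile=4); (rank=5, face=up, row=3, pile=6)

No, No, Yes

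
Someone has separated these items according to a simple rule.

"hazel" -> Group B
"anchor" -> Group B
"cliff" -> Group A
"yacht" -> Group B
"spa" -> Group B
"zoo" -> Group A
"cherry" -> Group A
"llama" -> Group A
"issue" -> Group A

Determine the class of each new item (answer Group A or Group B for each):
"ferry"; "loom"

Group A, Group A

Every 'Group A' example satisfies: has a double letter. None of the 'Group B' examples do.
"ferry" — 'rr' doubled, hence Group A. "loom" — 'oo' doubled, hence Group A.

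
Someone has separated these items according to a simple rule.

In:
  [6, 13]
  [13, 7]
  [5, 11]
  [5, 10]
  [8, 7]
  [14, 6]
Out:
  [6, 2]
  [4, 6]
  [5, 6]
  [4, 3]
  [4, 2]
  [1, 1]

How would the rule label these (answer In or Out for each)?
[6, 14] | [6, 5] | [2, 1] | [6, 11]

In, Out, Out, In

Every 'In' example satisfies: sum ≥ 15. None of the 'Out' examples do.
[6, 14] → 6+14 = 20 → In. [6, 5] → 6+5 = 11 → Out. [2, 1] → 2+1 = 3 → Out. [6, 11] → 6+11 = 17 → In.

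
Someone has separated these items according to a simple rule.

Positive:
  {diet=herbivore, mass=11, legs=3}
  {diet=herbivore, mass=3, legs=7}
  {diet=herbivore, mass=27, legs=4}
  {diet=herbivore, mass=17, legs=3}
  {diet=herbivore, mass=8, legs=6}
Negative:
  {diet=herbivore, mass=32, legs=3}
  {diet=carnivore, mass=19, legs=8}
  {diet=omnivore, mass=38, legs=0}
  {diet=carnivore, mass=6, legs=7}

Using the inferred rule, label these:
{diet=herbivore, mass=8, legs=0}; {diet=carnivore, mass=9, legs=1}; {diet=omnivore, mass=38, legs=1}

The classifier is using: diet is herbivore AND mass ≤ 27.
{diet=herbivore, mass=8, legs=0}: diet is herbivore, mass = 8, fits → Positive. {diet=carnivore, mass=9, legs=1}: diet is carnivore, mass = 9, does not fit → Negative. {diet=omnivore, mass=38, legs=1}: diet is omnivore, mass = 38, does not fit → Negative.

Positive, Negative, Negative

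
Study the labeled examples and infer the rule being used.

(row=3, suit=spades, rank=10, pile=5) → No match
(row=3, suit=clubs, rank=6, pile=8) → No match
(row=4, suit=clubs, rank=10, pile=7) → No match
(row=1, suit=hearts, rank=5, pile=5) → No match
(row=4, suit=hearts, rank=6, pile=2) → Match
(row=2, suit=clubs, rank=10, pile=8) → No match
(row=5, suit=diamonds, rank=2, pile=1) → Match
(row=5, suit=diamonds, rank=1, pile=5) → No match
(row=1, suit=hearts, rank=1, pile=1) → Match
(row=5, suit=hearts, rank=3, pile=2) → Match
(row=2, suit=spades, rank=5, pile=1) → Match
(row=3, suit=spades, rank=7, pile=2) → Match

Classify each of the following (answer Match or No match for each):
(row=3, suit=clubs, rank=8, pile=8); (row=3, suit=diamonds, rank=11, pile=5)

No match, No match

Every 'Match' example satisfies: pile ≤ 2. None of the 'No match' examples do.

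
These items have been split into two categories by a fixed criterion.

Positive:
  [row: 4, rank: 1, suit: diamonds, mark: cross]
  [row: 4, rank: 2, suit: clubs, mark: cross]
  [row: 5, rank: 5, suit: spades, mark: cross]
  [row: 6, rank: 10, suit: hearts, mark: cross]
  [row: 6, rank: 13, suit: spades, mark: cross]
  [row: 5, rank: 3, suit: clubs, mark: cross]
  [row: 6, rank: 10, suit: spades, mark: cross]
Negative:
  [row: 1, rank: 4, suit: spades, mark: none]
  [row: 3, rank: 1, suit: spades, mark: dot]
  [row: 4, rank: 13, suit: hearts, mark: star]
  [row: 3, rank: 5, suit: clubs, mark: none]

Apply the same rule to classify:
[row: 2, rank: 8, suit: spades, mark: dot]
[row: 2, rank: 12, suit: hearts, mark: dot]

Negative, Negative

'Positive' ⟺ mark is cross.
[row: 2, rank: 8, suit: spades, mark: dot]: Negative (mark is dot). [row: 2, rank: 12, suit: hearts, mark: dot]: Negative (mark is dot).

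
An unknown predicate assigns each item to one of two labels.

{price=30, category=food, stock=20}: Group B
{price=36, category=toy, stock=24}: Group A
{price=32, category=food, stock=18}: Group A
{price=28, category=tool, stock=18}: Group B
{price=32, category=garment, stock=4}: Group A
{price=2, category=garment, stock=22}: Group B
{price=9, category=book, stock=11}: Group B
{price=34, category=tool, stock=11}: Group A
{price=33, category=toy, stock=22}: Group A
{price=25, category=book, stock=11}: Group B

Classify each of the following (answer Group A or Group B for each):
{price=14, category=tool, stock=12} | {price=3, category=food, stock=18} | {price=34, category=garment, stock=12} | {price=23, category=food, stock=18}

A rule that fits every label: price ≥ 32 — true of each 'Group A' example, false of each 'Group B' one.

Group B, Group B, Group A, Group B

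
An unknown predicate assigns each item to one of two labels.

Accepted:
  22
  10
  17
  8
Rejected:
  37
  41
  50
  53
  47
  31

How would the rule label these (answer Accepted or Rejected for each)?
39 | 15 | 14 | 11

The common property of the 'Accepted' items is: at most 22. No 'Rejected' item has it.
39: 39 > 22 — doesn't qualify, so Rejected. 15: 15 ≤ 22 — qualifies, so Accepted. 14: 14 ≤ 22 — qualifies, so Accepted. 11: 11 ≤ 22 — qualifies, so Accepted.

Rejected, Accepted, Accepted, Accepted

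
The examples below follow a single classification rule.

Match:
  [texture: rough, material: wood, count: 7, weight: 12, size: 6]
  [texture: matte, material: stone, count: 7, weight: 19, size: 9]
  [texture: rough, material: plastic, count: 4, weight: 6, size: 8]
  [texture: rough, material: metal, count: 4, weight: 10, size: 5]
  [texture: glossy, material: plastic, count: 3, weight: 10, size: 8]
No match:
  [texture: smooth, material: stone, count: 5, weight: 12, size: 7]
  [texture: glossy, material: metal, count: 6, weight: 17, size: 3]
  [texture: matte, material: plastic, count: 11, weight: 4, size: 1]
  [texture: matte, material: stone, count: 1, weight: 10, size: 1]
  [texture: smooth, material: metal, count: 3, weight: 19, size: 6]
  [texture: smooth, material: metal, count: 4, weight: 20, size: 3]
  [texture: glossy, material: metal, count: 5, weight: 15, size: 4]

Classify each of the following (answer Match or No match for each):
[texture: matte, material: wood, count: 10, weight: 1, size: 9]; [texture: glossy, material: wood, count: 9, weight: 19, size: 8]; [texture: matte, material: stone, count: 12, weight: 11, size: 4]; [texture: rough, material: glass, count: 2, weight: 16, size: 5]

Match, Match, No match, Match

The rule appears to be: texture is rough OR size ≥ 8.
[texture: matte, material: wood, count: 10, weight: 1, size: 9] — texture is matte, size = 9, hence Match.
[texture: glossy, material: wood, count: 9, weight: 19, size: 8] — texture is glossy, size = 8, hence Match.
[texture: matte, material: stone, count: 12, weight: 11, size: 4] — texture is matte, size = 4, hence No match.
[texture: rough, material: glass, count: 2, weight: 16, size: 5] — texture is rough, size = 5, hence Match.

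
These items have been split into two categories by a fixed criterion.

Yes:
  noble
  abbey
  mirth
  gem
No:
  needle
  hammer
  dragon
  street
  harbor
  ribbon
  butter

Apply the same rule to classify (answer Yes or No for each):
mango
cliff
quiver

A rule that fits every label: odd length — true of each 'Yes' example, false of each 'No' one.
mango: Yes (length 5).
cliff: Yes (length 5).
quiver: No (length 6).

Yes, Yes, No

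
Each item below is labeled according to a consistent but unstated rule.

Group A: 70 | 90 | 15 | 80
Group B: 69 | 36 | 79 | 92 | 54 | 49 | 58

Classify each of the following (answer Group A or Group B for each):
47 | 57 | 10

Group B, Group B, Group A

The pattern is that an item is 'Group A' exactly when: multiple of 5.
47: 47 = 5·9 + 2 — fails this test, so Group B.
57: 57 = 5·11 + 2 — fails this test, so Group B.
10: 10 = 5·2 — fits, so Group A.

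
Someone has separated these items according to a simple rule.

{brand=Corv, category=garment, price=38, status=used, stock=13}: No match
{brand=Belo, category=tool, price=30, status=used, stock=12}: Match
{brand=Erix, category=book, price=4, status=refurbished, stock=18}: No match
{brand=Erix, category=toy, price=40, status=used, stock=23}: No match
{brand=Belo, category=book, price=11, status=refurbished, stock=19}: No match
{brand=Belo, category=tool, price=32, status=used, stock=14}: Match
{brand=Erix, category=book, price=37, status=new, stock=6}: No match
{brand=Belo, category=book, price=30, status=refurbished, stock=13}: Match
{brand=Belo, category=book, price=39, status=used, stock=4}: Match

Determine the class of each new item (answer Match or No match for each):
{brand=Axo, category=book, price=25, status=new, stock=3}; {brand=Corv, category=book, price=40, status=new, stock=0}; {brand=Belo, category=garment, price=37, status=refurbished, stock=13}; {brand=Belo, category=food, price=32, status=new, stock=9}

Rule: brand is Belo AND price ≥ 30. This holds for each 'Match' example and fails for each 'No match' one.

No match, No match, Match, Match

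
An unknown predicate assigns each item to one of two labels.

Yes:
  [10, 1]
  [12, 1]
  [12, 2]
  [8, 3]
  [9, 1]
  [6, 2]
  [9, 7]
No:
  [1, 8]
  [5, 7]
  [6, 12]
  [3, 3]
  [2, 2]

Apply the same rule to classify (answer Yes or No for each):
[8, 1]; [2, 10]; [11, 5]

Yes, No, Yes

The pattern is that an item is 'Yes' exactly when: first > second.
[8, 1]: 8 > 1, meets the rule → Yes. [2, 10]: 2 < 10, doesn't qualify → No. [11, 5]: 11 > 5, meets the rule → Yes.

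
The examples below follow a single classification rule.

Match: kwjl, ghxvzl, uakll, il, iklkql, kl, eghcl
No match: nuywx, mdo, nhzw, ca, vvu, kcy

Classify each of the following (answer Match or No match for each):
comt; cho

Rule: contains 'l'. This holds for each 'Match' example and fails for each 'No match' one.

No match, No match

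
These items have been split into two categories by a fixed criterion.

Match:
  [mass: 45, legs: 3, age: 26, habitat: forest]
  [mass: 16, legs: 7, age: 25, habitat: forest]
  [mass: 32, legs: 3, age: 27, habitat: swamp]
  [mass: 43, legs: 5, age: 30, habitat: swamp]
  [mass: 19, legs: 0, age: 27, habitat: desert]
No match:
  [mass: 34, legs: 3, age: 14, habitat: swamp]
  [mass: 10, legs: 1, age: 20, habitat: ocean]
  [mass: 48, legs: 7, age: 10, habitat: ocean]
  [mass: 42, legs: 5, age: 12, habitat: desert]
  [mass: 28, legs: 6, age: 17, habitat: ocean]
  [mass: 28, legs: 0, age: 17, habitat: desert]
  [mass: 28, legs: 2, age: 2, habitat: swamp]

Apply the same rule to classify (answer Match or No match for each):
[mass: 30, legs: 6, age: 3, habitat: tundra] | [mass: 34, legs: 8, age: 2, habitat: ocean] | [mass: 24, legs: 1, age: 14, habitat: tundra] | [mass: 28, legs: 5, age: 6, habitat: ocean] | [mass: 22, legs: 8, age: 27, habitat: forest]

The simplest hypothesis consistent with all the labels is: age ≥ 25.
[mass: 30, legs: 6, age: 3, habitat: tundra]: age = 3, does not fit → No match.
[mass: 34, legs: 8, age: 2, habitat: ocean]: age = 2, does not fit → No match.
[mass: 24, legs: 1, age: 14, habitat: tundra]: age = 14, does not fit → No match.
[mass: 28, legs: 5, age: 6, habitat: ocean]: age = 6, does not fit → No match.
[mass: 22, legs: 8, age: 27, habitat: forest]: age = 27, meets the rule → Match.

No match, No match, No match, No match, Match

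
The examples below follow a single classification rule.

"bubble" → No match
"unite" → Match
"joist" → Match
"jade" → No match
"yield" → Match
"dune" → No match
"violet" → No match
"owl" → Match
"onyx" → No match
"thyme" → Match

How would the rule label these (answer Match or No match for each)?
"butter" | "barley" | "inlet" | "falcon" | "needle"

No match, No match, Match, No match, No match

The common property of the 'Match' items is: odd length. No 'No match' item has it.
"butter" — length 6, hence No match.
"barley" — length 6, hence No match.
"inlet" — length 5, hence Match.
"falcon" — length 6, hence No match.
"needle" — length 6, hence No match.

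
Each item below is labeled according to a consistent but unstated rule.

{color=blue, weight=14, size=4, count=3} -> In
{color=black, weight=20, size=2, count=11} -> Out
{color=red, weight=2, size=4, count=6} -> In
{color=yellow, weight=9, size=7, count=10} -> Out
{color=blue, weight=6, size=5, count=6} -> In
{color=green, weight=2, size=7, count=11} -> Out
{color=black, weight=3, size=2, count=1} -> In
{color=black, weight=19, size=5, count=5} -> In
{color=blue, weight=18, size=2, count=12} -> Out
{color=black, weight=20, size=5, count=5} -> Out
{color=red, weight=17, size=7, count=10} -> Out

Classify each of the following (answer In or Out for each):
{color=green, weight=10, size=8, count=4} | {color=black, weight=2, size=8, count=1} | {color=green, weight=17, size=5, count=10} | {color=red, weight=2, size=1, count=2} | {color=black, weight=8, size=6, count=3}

Every 'In' example satisfies: weight ≤ 19 AND count ≤ 6. None of the 'Out' examples do.
{color=green, weight=10, size=8, count=4}: In (weight = 10, count = 4). {color=black, weight=2, size=8, count=1}: In (weight = 2, count = 1). {color=green, weight=17, size=5, count=10}: Out (weight = 17, count = 10). {color=red, weight=2, size=1, count=2}: In (weight = 2, count = 2). {color=black, weight=8, size=6, count=3}: In (weight = 8, count = 3).

In, In, Out, In, In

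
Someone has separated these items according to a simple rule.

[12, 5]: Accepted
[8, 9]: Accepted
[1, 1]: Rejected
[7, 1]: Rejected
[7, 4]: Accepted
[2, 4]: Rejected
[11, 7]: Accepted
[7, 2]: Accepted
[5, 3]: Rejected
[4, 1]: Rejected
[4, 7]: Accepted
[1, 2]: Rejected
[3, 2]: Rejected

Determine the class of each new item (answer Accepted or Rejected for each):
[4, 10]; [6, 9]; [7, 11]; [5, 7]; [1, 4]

The classifier is using: sum ≥ 9.

Accepted, Accepted, Accepted, Accepted, Rejected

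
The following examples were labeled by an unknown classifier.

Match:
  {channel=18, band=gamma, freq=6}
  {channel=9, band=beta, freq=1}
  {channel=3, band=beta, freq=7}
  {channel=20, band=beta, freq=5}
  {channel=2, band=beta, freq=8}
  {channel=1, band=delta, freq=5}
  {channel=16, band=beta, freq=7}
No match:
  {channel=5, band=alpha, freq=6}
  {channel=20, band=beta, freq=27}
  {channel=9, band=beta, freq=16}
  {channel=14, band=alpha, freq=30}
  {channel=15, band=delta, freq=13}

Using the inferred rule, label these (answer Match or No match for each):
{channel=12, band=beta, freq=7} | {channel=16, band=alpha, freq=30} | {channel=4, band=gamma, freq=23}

Match, No match, No match

A rule that fits every label: freq ≤ 8 AND channel ≠ 5 — true of each 'Match' example, false of each 'No match' one.
{channel=12, band=beta, freq=7} → freq = 7, channel = 12 → Match. {channel=16, band=alpha, freq=30} → freq = 30, channel = 16 → No match. {channel=4, band=gamma, freq=23} → freq = 23, channel = 4 → No match.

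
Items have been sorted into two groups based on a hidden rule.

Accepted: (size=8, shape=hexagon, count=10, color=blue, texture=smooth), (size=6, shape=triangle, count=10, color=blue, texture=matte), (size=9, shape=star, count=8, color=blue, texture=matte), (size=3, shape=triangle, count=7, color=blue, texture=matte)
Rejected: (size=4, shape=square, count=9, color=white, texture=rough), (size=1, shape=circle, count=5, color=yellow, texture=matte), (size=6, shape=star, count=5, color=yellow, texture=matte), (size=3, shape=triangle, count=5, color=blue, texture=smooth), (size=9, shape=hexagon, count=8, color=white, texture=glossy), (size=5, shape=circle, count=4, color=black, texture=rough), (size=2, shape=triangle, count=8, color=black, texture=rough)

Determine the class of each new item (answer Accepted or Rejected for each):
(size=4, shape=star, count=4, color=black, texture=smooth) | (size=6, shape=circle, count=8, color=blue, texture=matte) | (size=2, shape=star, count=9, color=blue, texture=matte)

The pattern is that an item is 'Accepted' exactly when: color is blue AND count ≥ 7.
(size=4, shape=star, count=4, color=black, texture=smooth): Rejected (color is black, count = 4). (size=6, shape=circle, count=8, color=blue, texture=matte): Accepted (color is blue, count = 8). (size=2, shape=star, count=9, color=blue, texture=matte): Accepted (color is blue, count = 9).

Rejected, Accepted, Accepted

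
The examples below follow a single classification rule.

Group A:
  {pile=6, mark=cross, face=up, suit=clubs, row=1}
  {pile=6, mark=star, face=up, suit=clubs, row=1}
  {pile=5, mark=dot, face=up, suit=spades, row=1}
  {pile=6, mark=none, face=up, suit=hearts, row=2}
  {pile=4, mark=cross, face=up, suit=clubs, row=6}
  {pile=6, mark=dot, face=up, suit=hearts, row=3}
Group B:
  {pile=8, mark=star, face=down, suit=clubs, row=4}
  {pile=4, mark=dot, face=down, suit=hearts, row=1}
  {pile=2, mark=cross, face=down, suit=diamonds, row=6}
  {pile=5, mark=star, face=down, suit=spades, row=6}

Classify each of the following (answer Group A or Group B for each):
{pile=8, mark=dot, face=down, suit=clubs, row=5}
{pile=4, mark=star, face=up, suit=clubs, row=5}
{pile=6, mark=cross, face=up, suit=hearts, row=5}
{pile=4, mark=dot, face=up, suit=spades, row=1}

Group B, Group A, Group A, Group A

Comparing the two groups points to one rule — face is up.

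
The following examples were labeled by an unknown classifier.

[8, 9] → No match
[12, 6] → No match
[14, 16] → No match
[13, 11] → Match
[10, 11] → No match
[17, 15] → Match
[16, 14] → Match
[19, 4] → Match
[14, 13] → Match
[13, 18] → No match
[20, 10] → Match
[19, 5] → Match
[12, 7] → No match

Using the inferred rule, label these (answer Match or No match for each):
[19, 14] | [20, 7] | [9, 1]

'Match' ⟺ first > second AND sum ≥ 21.
[19, 14]: 19 > 14, 19+14 = 33, satisfies this → Match. [20, 7]: 20 > 7, 20+7 = 27, satisfies this → Match. [9, 1]: 9 > 1, 9+1 = 10, does not satisfy this → No match.

Match, Match, No match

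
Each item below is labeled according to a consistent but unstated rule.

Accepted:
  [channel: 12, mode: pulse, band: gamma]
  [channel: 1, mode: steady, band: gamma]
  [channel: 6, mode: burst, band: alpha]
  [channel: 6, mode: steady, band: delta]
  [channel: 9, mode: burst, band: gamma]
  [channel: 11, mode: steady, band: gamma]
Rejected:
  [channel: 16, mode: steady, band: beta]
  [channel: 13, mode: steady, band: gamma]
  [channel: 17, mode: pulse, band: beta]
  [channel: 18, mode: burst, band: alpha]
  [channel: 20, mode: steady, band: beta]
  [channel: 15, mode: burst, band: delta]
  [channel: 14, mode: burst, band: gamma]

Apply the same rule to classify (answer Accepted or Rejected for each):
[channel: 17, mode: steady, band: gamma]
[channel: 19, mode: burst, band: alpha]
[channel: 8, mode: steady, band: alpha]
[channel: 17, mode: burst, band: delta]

Rejected, Rejected, Accepted, Rejected

'Accepted' ⟺ channel ≤ 12.
Rejected: [channel: 17, mode: steady, band: gamma], since channel = 17.
Rejected: [channel: 19, mode: burst, band: alpha], since channel = 19.
Accepted: [channel: 8, mode: steady, band: alpha], since channel = 8.
Rejected: [channel: 17, mode: burst, band: delta], since channel = 17.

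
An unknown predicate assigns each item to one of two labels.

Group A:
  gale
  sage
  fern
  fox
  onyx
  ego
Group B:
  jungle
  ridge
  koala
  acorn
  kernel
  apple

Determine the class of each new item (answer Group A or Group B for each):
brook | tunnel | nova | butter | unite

Group B, Group B, Group A, Group B, Group B

The classifier is using: length ≤ 4.
brook: Group B (length 5). tunnel: Group B (length 6). nova: Group A (length 4). butter: Group B (length 6). unite: Group B (length 5).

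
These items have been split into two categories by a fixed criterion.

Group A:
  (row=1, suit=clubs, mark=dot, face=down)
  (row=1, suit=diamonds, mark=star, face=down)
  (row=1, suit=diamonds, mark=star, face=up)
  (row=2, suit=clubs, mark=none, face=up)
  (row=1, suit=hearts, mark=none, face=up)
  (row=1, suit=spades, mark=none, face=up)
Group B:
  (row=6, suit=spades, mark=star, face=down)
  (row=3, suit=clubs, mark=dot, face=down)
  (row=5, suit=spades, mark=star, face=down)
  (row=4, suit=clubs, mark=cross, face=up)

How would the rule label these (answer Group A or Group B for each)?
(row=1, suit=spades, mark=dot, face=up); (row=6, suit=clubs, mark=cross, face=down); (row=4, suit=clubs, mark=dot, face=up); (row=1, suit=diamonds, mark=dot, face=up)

A rule that fits every label: row ≤ 2 — true of each 'Group A' example, false of each 'Group B' one.
Group A: (row=1, suit=spades, mark=dot, face=up), since row = 1. Group B: (row=6, suit=clubs, mark=cross, face=down), since row = 6. Group B: (row=4, suit=clubs, mark=dot, face=up), since row = 4. Group A: (row=1, suit=diamonds, mark=dot, face=up), since row = 1.

Group A, Group B, Group B, Group A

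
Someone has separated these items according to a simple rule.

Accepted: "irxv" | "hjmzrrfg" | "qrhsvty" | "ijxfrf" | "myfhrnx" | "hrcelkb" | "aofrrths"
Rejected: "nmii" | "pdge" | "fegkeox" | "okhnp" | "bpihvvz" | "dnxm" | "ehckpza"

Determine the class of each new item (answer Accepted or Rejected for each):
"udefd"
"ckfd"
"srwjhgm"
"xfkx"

Comparing the two groups points to one rule — contains 'r'.
"udefd" — no 'r', hence Rejected. "ckfd" — no 'r', hence Rejected. "srwjhgm" — has 'r', hence Accepted. "xfkx" — no 'r', hence Rejected.

Rejected, Rejected, Accepted, Rejected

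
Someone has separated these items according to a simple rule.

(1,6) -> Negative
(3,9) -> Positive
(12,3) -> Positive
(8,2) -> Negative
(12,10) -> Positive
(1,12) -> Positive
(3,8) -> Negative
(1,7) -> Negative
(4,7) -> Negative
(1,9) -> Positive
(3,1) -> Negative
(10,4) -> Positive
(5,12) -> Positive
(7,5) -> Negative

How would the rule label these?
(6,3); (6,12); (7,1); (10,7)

The distinguishing property — max ≥ 9 — holds for all the 'Positive' cases and none of the 'Negative' cases.

Negative, Positive, Negative, Positive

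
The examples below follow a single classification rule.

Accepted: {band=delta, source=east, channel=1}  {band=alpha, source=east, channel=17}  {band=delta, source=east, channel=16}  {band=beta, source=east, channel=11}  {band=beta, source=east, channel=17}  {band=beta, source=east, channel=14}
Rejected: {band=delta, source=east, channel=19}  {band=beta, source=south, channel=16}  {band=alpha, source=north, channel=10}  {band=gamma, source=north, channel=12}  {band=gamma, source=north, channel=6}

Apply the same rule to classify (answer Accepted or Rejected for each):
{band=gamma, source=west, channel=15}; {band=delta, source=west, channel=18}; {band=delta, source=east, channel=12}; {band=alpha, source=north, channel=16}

Rejected, Rejected, Accepted, Rejected

The distinguishing property — source is east AND channel ≤ 17 — holds for all the 'Accepted' cases and none of the 'Rejected' cases.
{band=gamma, source=west, channel=15} — source is west, channel = 15, hence Rejected. {band=delta, source=west, channel=18} — source is west, channel = 18, hence Rejected. {band=delta, source=east, channel=12} — source is east, channel = 12, hence Accepted. {band=alpha, source=north, channel=16} — source is north, channel = 16, hence Rejected.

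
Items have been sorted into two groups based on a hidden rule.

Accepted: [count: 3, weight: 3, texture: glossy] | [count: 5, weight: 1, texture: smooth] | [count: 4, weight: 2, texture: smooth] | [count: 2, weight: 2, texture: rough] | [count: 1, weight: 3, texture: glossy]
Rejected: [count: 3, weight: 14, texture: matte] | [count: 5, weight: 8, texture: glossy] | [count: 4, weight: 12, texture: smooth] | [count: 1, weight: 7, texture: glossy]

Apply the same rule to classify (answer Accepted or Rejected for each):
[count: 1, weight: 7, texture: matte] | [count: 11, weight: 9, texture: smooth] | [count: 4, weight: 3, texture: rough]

'Accepted' ⟺ weight ≤ 3.
Rejected: [count: 1, weight: 7, texture: matte], since weight = 7.
Rejected: [count: 11, weight: 9, texture: smooth], since weight = 9.
Accepted: [count: 4, weight: 3, texture: rough], since weight = 3.

Rejected, Rejected, Accepted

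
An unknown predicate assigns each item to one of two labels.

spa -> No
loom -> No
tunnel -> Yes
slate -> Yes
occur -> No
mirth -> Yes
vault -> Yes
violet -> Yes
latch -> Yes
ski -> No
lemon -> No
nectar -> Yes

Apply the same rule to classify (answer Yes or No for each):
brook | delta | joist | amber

No, Yes, Yes, No

Looking at the examples, the only property every 'Yes' case has and every 'No' case lacks is: contains 't'.
brook: no 't' — fails this test, so No.
delta: has 't' — matches, so Yes.
joist: has 't' — matches, so Yes.
amber: no 't' — fails this test, so No.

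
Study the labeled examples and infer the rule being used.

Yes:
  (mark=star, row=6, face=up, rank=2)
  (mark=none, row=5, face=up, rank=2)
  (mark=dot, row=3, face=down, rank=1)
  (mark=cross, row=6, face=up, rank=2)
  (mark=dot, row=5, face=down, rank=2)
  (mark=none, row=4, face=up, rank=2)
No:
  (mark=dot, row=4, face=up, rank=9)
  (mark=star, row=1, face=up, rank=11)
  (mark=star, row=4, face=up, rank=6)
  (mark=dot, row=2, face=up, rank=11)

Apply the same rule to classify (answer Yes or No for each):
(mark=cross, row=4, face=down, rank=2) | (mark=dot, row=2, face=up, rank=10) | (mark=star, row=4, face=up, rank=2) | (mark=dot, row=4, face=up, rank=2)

Yes, No, Yes, Yes

'Yes' ⟺ rank ≤ 2.
(mark=cross, row=4, face=down, rank=2) — rank = 2, hence Yes.
(mark=dot, row=2, face=up, rank=10) — rank = 10, hence No.
(mark=star, row=4, face=up, rank=2) — rank = 2, hence Yes.
(mark=dot, row=4, face=up, rank=2) — rank = 2, hence Yes.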